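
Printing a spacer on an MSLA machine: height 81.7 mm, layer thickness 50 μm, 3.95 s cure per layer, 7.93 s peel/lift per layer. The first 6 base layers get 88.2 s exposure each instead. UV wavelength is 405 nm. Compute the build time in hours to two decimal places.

Layer count = ceil(81.7 / 0.05) = 1634.
Bottom layers: 6 × (88.2 + 7.93) → 576.78 s.
Regular layers = 1628 × (3.95 + 7.93), so 19340.64 s.
Sum: 576.78 + 19340.64 = 19917.42 s → 5.53 hours.

5.53 hours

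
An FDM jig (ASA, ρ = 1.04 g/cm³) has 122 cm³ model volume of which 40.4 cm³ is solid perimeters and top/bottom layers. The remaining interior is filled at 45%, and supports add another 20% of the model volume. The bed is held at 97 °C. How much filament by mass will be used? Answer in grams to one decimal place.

Infill region = 122 − 40.4, so 81.6 cm³.
Infill volume = 0.45 × 81.6 = 36.72 cm³.
Support = 0.20 × 122 = 24.4 cm³.
Total printed volume = 40.4 + 36.72 + 24.4, so 101.52 cm³.
Mass = 101.52 × 1.04, so 105.5808 g.

105.6 g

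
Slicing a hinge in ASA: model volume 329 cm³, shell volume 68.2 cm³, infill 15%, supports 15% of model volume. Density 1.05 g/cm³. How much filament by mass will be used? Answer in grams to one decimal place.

164.5 g

Infill region = 329 − 68.2 = 260.8 cm³.
Deposited infill = 0.15 × 260.8 = 39.12 cm³.
Support: 0.15 × 329 → 49.35 cm³.
Deposited volume = 68.2 + 39.12 + 49.35, so 156.67 cm³.
Mass = 156.67 × 1.05 = 164.5035 g.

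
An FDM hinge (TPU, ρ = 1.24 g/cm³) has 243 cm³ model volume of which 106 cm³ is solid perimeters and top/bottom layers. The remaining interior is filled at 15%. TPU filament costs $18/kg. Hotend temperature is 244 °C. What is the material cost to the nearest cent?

Infill region = 243 − 106 = 137 cm³.
Infill deposited = 0.15 × 137 = 20.55 cm³.
Total printed volume = 106 + 20.55, so 126.55 cm³.
Mass: 126.55 × 1.24 → 156.922 g.
Cost = 156.922 g / 1000 × $18/kg = $2.82.

$2.82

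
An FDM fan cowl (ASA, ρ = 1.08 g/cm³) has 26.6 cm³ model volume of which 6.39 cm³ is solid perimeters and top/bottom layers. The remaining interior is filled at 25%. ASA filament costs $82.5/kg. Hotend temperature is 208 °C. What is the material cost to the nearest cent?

$1.02

Infill region = 26.6 − 6.39 = 20.21 cm³.
Infill deposited: 0.25 × 20.21 → 5.0525 cm³.
Total printed volume: 6.39 + 5.0525 → 11.4425 cm³.
Mass = 11.4425 × 1.08, so 12.3579 g.
Cost = 12.3579 g / 1000 × $82.5/kg = $1.02.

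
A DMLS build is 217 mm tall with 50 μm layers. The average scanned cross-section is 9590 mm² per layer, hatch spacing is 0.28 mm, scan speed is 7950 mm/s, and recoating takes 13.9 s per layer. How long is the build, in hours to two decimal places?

21.95 hours

Layer count = ceil(217 / 0.05) = 4340.
Per-layer scan distance: 9590 / 0.28 → 34250 mm.
Scan time per layer = 34250 / 7950, so 4.3082 s.
Time per layer: 4.3082 + 13.9 → 18.2082 s.
4340 layers × 18.2082 s/layer = 79023.588 s, i.e. 21.95 hours.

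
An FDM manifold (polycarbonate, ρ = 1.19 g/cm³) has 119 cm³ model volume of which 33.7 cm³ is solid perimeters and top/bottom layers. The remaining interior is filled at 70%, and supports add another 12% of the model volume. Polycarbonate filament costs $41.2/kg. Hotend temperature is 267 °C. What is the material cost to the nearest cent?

$5.28

Infill region = 119 − 33.7 = 85.3 cm³.
Infill deposited = 0.70 × 85.3, so 59.71 cm³.
Support = 0.12 × 119 = 14.28 cm³.
Total printed volume: 33.7 + 59.71 + 14.28 → 107.69 cm³.
Mass = 107.69 × 1.19, so 128.1511 g.
At $41.2/kg: 128.1511/1000 × 41.2 = $5.28.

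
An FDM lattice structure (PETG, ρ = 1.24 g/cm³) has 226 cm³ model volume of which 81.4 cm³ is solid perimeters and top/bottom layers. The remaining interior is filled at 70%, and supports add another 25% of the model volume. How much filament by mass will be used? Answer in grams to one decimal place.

296.5 g

Infill region: 226 − 81.4 → 144.6 cm³.
Deposited infill: 0.70 × 144.6 → 101.22 cm³.
Support = 0.25 × 226, so 56.5 cm³.
Total printed volume: 81.4 + 101.22 + 56.5 → 239.12 cm³.
Mass: 239.12 × 1.24 → 296.5088 g.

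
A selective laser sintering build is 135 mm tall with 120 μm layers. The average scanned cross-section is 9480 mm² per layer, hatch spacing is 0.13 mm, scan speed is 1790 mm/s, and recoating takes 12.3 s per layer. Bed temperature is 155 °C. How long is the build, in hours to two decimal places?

Layers = ⌈135/0.12⌉ = 1125.
Per-layer scan distance = 9480 / 0.13 = 72923.1 mm.
Per-layer scan time: 72923.1 / 1790 → 40.7392 s.
Time per layer = 40.7392 + 12.3 = 53.0392 s.
1125 layers × 53.0392 s/layer = 59669.1 s, i.e. 16.57 hours.

16.57 hours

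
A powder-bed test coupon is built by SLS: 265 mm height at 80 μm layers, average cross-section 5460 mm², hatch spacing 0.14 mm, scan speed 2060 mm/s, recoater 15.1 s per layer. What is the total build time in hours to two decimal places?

Layers = ⌈265/0.08⌉ = 3313.
Scan path per layer = 5460 / 0.14 = 39000 mm.
Scan time per layer = 39000 / 2060 = 18.932 s.
Layer cycle: 18.932 + 15.1 → 34.032 s.
Build time = 3313 × 34.032 = 112748.016 s = 31.32 hours.

31.32 hours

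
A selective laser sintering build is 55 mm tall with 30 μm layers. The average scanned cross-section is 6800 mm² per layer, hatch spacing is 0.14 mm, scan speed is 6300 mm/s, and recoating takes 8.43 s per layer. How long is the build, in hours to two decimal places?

Layers = ⌈55/0.03⌉ = 1834.
Per-layer scan distance = 6800 / 0.14, so 48571.4 mm.
Per-layer scan time = 48571.4 / 6300, so 7.7097 s.
Layer cycle: 7.7097 + 8.43 → 16.1397 s.
Total: 1834 × 16.1397 s = 29600.2098 s → 8.22 hours.

8.22 hours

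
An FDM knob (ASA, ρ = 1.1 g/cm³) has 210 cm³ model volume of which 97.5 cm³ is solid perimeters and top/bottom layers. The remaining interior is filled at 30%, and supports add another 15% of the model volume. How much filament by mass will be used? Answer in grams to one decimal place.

Volume inside the shell: 210 − 97.5 → 112.5 cm³.
Deposited infill = 0.30 × 112.5, so 33.75 cm³.
Support = 0.15 × 210, so 31.5 cm³.
Deposited volume: 97.5 + 33.75 + 31.5 → 162.75 cm³.
Mass = 162.75 × 1.1, so 179.025 g.

179.0 g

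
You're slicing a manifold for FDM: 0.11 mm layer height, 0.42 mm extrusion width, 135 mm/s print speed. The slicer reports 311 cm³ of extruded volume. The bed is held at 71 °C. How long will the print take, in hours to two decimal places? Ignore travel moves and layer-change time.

Bead cross-section = 0.11 × 0.42, so 0.0462 mm².
Path length: 311000 mm³ / 0.0462 mm² → 6731601.7 mm.
Extrusion time = 6731601.7 / 135 = 49863.7 s.
That's 49863.7 s → 13.85 hours.

13.85 hours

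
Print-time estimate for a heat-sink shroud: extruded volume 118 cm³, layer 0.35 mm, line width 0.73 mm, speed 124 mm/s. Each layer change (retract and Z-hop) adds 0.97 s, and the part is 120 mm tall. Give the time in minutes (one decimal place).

Bead cross-section = 0.35 × 0.73 = 0.2555 mm².
Total extruded path = 118000/0.2555 = 461839.5 mm.
Print-move time = 461839.5 / 124 = 3724.5 s.
Layer count = ceil(120 / 0.35) = 343.
Layer-change overhead = 343 × 0.97 = 332.71 s.
Altogether 3724.5 + 332.71 = 4057.21 s, i.e. 67.6 minutes.

67.6 minutes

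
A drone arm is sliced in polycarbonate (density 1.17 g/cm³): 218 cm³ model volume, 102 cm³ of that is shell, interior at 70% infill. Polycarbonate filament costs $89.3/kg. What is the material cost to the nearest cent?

$19.14

Volume inside the shell: 218 − 102 → 116 cm³.
Infill deposited = 0.70 × 116 = 81.2 cm³.
Deposited volume = 102 + 81.2 = 183.2 cm³.
Mass = 183.2 × 1.17 = 214.344 g.
Cost = 214.344 g / 1000 × $89.3/kg = $19.14.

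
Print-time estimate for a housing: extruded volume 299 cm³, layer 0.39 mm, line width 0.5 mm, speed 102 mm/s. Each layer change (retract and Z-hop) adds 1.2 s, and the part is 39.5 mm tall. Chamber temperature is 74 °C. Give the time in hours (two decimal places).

4.21 hours

Extrusion cross-section = 0.39 × 0.5 = 0.195 mm².
Toolpath length = 299 cm³ / 0.195 mm² = 299000 / 0.195 = 1533333.3 mm.
Time extruding = 1533333.3 / 102 = 15032.7 s.
Number of layers: 39.5 / 0.39 → 102 (rounded up).
Layer-change overhead: 102 × 1.2 → 122.4 s.
Altogether 15032.7 + 122.4 = 15155.1 s, i.e. 4.21 hours.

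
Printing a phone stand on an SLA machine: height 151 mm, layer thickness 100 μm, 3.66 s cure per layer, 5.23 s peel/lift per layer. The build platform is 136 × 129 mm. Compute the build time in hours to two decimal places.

3.73 hours

Layers = ⌈151/0.1⌉ = 1510.
Per-layer time = 3.66 + 5.23, so 8.89 s.
Build time: 1510 × 8.89 s = 13423.9 s, i.e. 3.73 hours.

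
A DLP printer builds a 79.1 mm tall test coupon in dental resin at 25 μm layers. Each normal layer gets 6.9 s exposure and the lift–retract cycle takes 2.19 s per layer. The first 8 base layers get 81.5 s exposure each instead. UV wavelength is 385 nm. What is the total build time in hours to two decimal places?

Number of layers: 79.1 / 0.025 → 3164 (rounded up).
Base layers = 8 × (81.5 + 2.19) = 669.52 s.
Normal layers = 3156 × (6.9 + 2.19) = 28688.04 s.
Sum: 669.52 + 28688.04 = 29357.56 s → 8.15 hours.

8.15 hours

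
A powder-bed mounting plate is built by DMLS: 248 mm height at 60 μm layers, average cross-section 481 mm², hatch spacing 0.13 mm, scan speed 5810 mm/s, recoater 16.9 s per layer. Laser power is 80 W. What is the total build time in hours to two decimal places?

Number of layers: 248 / 0.06 → 4134 (rounded up).
Hatch length per layer = 481 / 0.13, so 3700 mm.
Laser time per layer = 3700 / 5810, so 0.6368 s.
Layer cycle: 0.6368 + 16.9 → 17.5368 s.
4134 layers × 17.5368 s/layer = 72497.1312 s, i.e. 20.14 hours.

20.14 hours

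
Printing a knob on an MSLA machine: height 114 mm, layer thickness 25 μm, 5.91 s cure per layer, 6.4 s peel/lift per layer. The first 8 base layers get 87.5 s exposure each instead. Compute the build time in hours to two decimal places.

Layers = ⌈114/0.025⌉ = 4560.
Base layers: 8 × (87.5 + 6.4) → 751.2 s.
Normal layers = 4552 × (5.91 + 6.4) = 56035.12 s.
Sum: 751.2 + 56035.12 = 56786.32 s → 15.77 hours.

15.77 hours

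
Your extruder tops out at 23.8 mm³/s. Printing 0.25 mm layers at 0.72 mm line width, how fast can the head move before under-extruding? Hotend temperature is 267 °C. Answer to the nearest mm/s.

132 mm/s

Extrusion cross-section: 0.25 × 0.72 → 0.18 mm².
Max speed = 23.8 / 0.18 = 132.22 ≈ 132 mm/s.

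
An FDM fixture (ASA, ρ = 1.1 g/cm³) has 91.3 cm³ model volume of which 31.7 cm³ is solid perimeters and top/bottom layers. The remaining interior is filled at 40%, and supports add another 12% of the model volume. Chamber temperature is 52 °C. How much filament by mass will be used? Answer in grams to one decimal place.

73.1 g

Infill region: 91.3 − 31.7 → 59.6 cm³.
Deposited infill = 0.40 × 59.6, so 23.84 cm³.
Support: 0.12 × 91.3 → 10.956 cm³.
Deposited volume: 31.7 + 23.84 + 10.956 → 66.496 cm³.
Mass = 66.496 × 1.1 = 73.1456 g.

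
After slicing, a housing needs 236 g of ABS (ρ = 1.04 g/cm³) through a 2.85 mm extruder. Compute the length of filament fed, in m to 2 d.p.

35.57 m

Extruded volume: 236/1.04 = 226.9231 cm³ (226923.1 mm³).
Cross-section of 2.85 mm filament: π·(2.85/2)² = 6.3794 mm².
L = V/A = 226923.1/6.3794 = 35571.23 mm → 35.57 m.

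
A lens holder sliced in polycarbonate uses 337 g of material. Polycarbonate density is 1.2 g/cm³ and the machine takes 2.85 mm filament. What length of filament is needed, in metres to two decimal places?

Extruded volume: 337/1.2 = 280.8333 cm³ (280833.3 mm³).
A = π r² = π × 1.425² = 6.3794 mm².
L = V/A = 280833.3/6.3794 = 44021.9 mm → 44.02 m.

44.02 m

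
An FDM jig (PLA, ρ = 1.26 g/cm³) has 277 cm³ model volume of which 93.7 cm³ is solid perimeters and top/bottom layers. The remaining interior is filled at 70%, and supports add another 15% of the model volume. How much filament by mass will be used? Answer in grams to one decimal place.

332.1 g

Volume inside the shell = 277 − 93.7, so 183.3 cm³.
Infill deposited = 0.70 × 183.3, so 128.31 cm³.
Support = 0.15 × 277, so 41.55 cm³.
Total extruded = 93.7 + 128.31 + 41.55, so 263.56 cm³.
Mass = 263.56 × 1.26, so 332.0856 g.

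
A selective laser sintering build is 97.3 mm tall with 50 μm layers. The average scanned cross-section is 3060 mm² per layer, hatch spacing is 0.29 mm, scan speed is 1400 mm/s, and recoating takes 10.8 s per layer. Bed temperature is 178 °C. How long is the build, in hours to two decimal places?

Number of layers: 97.3 / 0.05 → 1946 (rounded up).
Scan path per layer = 3060 / 0.29, so 10551.7 mm.
Laser time per layer = 10551.7 / 1400 = 7.5369 s.
Layer cycle = 7.5369 + 10.8 = 18.3369 s.
Build time = 1946 × 18.3369 = 35683.6074 s = 9.91 hours.

9.91 hours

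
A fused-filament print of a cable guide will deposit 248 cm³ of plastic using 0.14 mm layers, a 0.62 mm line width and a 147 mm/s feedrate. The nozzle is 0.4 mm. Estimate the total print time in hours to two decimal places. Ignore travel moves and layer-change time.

5.40 hours

Bead cross-section = 0.14 × 0.62 = 0.0868 mm².
Path length: 248000 mm³ / 0.0868 mm² → 2857142.9 mm.
Time extruding = 2857142.9 / 147, so 19436.3 s.
19436.3 s = 5.40 hours.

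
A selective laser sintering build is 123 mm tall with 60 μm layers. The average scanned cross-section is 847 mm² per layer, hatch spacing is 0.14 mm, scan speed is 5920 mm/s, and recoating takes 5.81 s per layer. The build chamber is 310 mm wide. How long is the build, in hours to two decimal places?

Number of layers: 123 / 0.06 → 2050 (rounded up).
Hatch length per layer = 847 / 0.14 = 6050 mm.
Per-layer scan time: 6050 / 5920 → 1.022 s.
Layer cycle = 1.022 + 5.81 = 6.832 s.
2050 layers × 6.832 s/layer = 14005.6 s, i.e. 3.89 hours.

3.89 hours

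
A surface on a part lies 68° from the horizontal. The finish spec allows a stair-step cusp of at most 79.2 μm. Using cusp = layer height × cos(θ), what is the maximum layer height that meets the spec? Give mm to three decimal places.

0.211 mm

t = h_c / cos θ = 0.0792 / 0.3746 = 0.211 mm.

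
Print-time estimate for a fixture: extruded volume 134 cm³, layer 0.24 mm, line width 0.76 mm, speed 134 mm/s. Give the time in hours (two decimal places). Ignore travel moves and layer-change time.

Extrusion cross-section: 0.24 × 0.76 → 0.1824 mm².
Path length: 134000 mm³ / 0.1824 mm² → 734649.1 mm.
Print-move time: 734649.1 / 134 → 5482.5 s.
5482.5 s = 1.52 hours.

1.52 hours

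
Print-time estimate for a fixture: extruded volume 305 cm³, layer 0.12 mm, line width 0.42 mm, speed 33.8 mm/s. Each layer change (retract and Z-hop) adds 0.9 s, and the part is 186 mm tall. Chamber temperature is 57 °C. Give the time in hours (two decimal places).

50.12 hours

Bead cross-section: 0.12 × 0.42 → 0.0504 mm².
Total extruded path = 305000/0.0504 = 6051587.3 mm.
Extrusion time = 6051587.3 / 33.8, so 179041 s.
Number of layers: 186 / 0.12 → 1550 (rounded up).
Non-print overhead = 1550 × 0.9, so 1395 s.
Altogether 179041 + 1395 = 180436 s, i.e. 50.12 hours.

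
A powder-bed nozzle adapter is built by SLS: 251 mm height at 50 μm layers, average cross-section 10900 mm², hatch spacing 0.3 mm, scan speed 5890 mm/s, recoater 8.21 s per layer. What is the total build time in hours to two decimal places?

Number of layers: 251 / 0.05 → 5020 (rounded up).
Scan path per layer = 10900 / 0.3 = 36333.3 mm.
Scan time per layer = 36333.3 / 5890, so 6.1686 s.
Layer cycle: 6.1686 + 8.21 → 14.3786 s.
Total: 5020 × 14.3786 s = 72180.572 s → 20.05 hours.

20.05 hours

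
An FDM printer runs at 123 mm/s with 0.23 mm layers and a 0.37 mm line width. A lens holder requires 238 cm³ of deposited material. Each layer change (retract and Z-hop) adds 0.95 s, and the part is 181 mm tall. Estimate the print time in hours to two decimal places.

Line area: 0.23 × 0.37 → 0.0851 mm².
Toolpath length = 238 cm³ / 0.0851 mm² = 238000 / 0.0851 = 2796709.8 mm.
Time extruding = 2796709.8 / 123, so 22737.5 s.
Layer count = ceil(181 / 0.23) = 787.
Non-print overhead = 787 × 0.95, so 747.65 s.
Total = 22737.5 + 747.65 = 23485.15 s = 6.52 hours.

6.52 hours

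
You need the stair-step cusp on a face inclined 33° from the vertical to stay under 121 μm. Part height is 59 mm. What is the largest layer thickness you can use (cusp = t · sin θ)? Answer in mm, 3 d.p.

Layer height = cusp / sin(33°) = 0.121 / 0.5446 = 0.222 mm.

0.222 mm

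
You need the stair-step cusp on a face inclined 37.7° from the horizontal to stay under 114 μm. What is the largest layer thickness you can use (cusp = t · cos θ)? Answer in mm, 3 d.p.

cos(37.7°) = 0.7912; t_max = 0.114/0.7912 = 0.144 mm.

0.144 mm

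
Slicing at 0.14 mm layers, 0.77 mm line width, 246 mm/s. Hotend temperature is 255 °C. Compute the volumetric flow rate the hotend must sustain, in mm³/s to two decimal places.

A = 0.14 × 0.77, so 0.1078 mm².
Volumetric flow = 246 × 0.1078 = 26.52 mm³/s.

26.52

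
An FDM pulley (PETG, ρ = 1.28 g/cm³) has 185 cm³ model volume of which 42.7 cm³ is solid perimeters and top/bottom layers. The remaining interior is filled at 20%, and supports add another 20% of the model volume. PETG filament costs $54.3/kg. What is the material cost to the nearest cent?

$7.52

Infill region = 185 − 42.7, so 142.3 cm³.
Infill deposited = 0.20 × 142.3 = 28.46 cm³.
Support: 0.20 × 185 → 37 cm³.
Total extruded = 42.7 + 28.46 + 37 = 108.16 cm³.
Mass = 108.16 × 1.28 = 138.4448 g.
Cost = 138.4448 g / 1000 × $54.3/kg = $7.52.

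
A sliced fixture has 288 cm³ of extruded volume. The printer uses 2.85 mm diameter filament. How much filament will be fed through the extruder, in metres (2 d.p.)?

45.15 m

Filament cross-section = π × (2.85/2)² = 6.3794 mm².
L = 288000 mm³ / 6.3794 mm² = 45145.31 mm, i.e. 45.15 m.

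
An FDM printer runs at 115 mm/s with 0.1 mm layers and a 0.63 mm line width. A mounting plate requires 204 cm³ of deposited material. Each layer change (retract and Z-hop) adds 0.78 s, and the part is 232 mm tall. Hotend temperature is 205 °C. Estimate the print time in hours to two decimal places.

Bead cross-section = 0.1 × 0.63 = 0.063 mm².
Toolpath length = 204 cm³ / 0.063 mm² = 204000 / 0.063 = 3238095.2 mm.
Print-move time: 3238095.2 / 115 → 28157.3 s.
Layers = ⌈232/0.1⌉ = 2320.
Z-hop total = 2320 × 0.78 = 1809.6 s.
Total = 28157.3 + 1809.6 = 29966.9 s = 8.32 hours.

8.32 hours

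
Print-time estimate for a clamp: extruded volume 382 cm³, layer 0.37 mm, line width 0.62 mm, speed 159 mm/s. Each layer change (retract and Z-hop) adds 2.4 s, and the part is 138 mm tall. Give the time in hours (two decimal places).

3.16 hours

Line area = 0.37 × 0.62, so 0.2294 mm².
Path length: 382000 mm³ / 0.2294 mm² → 1665213.6 mm.
Extrusion time: 1665213.6 / 159 → 10473 s.
Layers = ⌈138/0.37⌉ = 373.
Non-print overhead = 373 × 2.4 = 895.2 s.
Total = 10473 + 895.2 = 11368.2 s = 3.16 hours.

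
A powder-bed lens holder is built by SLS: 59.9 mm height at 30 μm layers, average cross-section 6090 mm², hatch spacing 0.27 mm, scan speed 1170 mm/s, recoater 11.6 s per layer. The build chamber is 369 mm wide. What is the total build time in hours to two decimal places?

17.13 hours

Layer count = ceil(59.9 / 0.03) = 1997.
Hatch length per layer = 6090 / 0.27, so 22555.6 mm.
Laser time per layer: 22555.6 / 1170 → 19.2783 s.
Time per layer: 19.2783 + 11.6 → 30.8783 s.
1997 layers × 30.8783 s/layer = 61663.9651 s, i.e. 17.13 hours.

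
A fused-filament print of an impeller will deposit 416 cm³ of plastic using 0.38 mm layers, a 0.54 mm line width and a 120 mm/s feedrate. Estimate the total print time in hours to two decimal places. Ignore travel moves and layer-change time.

4.69 hours

Bead cross-section = 0.38 × 0.54 = 0.2052 mm².
Toolpath length = 416 cm³ / 0.2052 mm² = 416000 / 0.2052 = 2027290.4 mm.
Extrusion time = 2027290.4 / 120 = 16894.1 s.
That's 16894.1 s → 4.69 hours.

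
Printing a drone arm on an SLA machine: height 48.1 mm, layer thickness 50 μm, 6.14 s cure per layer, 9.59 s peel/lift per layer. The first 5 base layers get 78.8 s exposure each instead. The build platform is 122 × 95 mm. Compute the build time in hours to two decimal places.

Layers = ⌈48.1/0.05⌉ = 962.
Burn-in layers: 5 × (78.8 + 9.59) → 441.95 s.
Regular layers = 957 × (6.14 + 9.59), so 15053.61 s.
Total = 441.95 + 15053.61 = 15495.56 s = 4.30 hours.

4.30 hours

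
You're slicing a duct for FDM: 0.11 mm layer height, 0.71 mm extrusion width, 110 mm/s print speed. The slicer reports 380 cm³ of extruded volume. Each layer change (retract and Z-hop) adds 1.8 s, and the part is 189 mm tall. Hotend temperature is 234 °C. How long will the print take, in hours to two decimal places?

Line area: 0.11 × 0.71 → 0.0781 mm².
Path length: 380000 mm³ / 0.0781 mm² → 4865557 mm.
Extrusion time: 4865557 / 110 → 44232.3 s.
Layer count = ceil(189 / 0.11) = 1719.
Layer-change overhead: 1719 × 1.8 → 3094.2 s.
Total = 44232.3 + 3094.2 = 47326.5 s = 13.15 hours.

13.15 hours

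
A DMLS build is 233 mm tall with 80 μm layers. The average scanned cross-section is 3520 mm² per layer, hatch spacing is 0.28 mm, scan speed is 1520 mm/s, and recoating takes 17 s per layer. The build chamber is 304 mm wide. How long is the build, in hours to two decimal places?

Layer count = ceil(233 / 0.08) = 2913.
Hatch length per layer: 3520 / 0.28 → 12571.4 mm.
Laser time per layer = 12571.4 / 1520 = 8.2707 s.
Time per layer = 8.2707 + 17 = 25.2707 s.
2913 layers × 25.2707 s/layer = 73613.5491 s, i.e. 20.45 hours.

20.45 hours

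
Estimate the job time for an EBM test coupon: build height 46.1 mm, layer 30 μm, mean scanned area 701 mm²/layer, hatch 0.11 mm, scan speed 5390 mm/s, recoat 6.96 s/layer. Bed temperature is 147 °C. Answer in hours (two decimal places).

Layers = ⌈46.1/0.03⌉ = 1537.
Scan path per layer = 701 / 0.11, so 6372.7 mm.
Beam time per layer = 6372.7 / 5390, so 1.1823 s.
Time per layer = 1.1823 + 6.96, so 8.1423 s.
Total: 1537 × 8.1423 s = 12514.7151 s → 3.48 hours.

3.48 hours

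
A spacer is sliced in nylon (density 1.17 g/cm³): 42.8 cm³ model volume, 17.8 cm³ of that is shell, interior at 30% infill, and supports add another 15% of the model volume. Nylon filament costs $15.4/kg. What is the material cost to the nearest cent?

$0.57

Infill region = 42.8 − 17.8 = 25 cm³.
Deposited infill = 0.30 × 25 = 7.5 cm³.
Support: 0.15 × 42.8 → 6.42 cm³.
Total printed volume: 17.8 + 7.5 + 6.42 → 31.72 cm³.
Mass = 31.72 × 1.17 = 37.1124 g.
Cost = 37.1124 g / 1000 × $15.4/kg = $0.57.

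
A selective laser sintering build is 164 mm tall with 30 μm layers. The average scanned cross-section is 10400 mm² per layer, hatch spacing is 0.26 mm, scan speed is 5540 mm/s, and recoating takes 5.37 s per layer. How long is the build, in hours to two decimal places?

Layers = ⌈164/0.03⌉ = 5467.
Hatch length per layer: 10400 / 0.26 → 40000 mm.
Scan time per layer = 40000 / 5540 = 7.2202 s.
Per-layer time = 7.2202 + 5.37 = 12.5902 s.
Build time = 5467 × 12.5902 = 68830.6234 s = 19.12 hours.

19.12 hours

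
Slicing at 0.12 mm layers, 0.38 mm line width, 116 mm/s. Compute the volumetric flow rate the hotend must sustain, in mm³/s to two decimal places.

A = 0.12 × 0.38 = 0.0456 mm².
Volumetric flow = 116 × 0.0456 = 5.29 mm³/s.

5.29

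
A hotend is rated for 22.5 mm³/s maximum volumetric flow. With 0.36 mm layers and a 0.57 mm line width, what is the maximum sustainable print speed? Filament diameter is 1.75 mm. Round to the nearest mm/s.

Extrusion cross-section = 0.36 × 0.57 = 0.2052 mm².
v_max = Q/A = 22.5/0.2052 = 109.65 mm/s → 110 mm/s.

110 mm/s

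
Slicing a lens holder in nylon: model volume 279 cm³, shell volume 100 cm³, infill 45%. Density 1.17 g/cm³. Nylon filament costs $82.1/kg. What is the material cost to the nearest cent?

Infill region: 279 − 100 → 179 cm³.
Infill deposited = 0.45 × 179 = 80.55 cm³.
Deposited volume: 100 + 80.55 → 180.55 cm³.
Mass = 180.55 × 1.17 = 211.2435 g.
At $82.1/kg: 211.2435/1000 × 82.1 = $17.34.

$17.34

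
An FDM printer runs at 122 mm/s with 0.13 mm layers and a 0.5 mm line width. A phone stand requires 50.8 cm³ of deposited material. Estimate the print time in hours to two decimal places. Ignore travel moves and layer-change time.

Extrusion cross-section: 0.13 × 0.5 → 0.065 mm².
Path length: 50800 mm³ / 0.065 mm² → 781538.5 mm.
Print-move time = 781538.5 / 122, so 6406.1 s.
That's 6406.1 s → 1.78 hours.

1.78 hours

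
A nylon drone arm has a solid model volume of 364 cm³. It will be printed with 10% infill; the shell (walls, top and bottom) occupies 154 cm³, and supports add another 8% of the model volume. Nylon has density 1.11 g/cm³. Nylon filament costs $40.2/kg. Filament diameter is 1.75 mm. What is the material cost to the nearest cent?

Volume inside the shell = 364 − 154 = 210 cm³.
Infill volume = 0.10 × 210 = 21 cm³.
Support = 0.08 × 364 = 29.12 cm³.
Total extruded = 154 + 21 + 29.12, so 204.12 cm³.
Mass = 204.12 × 1.11, so 226.5732 g.
At $40.2/kg: 226.5732/1000 × 40.2 = $9.11.

$9.11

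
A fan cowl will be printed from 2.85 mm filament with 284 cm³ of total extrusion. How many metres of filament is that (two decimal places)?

A = π r² = π × 1.425² = 6.3794 mm².
Length = 284 cm³ / 6.3794 mm² = 284000 / 6.3794 = 44518.29 mm = 44.52 m.

44.52 m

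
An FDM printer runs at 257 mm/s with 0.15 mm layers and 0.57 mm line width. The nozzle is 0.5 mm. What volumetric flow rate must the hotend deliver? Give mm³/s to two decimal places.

21.97

Extrusion cross-section = 0.15 × 0.57, so 0.0855 mm².
Volumetric flow = 257 × 0.0855 = 21.97 mm³/s.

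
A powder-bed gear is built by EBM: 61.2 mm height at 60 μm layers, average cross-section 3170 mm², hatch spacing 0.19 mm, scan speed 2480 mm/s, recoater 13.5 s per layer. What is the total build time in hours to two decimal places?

Layers = ⌈61.2/0.06⌉ = 1020.
Per-layer scan distance = 3170 / 0.19, so 16684.2 mm.
Scan time per layer: 16684.2 / 2480 → 6.7275 s.
Layer cycle = 6.7275 + 13.5 = 20.2275 s.
Build time = 1020 × 20.2275 = 20632.05 s = 5.73 hours.

5.73 hours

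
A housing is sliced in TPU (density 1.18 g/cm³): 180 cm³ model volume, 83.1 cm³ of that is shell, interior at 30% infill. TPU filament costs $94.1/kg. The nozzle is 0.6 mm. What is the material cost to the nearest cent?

$12.46

Infill region = 180 − 83.1, so 96.9 cm³.
Deposited infill = 0.30 × 96.9 = 29.07 cm³.
Deposited volume: 83.1 + 29.07 → 112.17 cm³.
Mass: 112.17 × 1.18 → 132.3606 g.
Cost = 132.3606 g / 1000 × $94.1/kg = $12.46.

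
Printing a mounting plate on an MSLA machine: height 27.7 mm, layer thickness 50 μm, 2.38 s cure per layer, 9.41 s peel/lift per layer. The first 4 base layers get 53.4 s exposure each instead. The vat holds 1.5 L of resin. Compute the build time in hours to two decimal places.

1.87 hours

Number of layers: 27.7 / 0.05 → 554 (rounded up).
Burn-in layers: 4 × (53.4 + 9.41) → 251.24 s.
Regular layers = 550 × (2.38 + 9.41) = 6484.5 s.
Sum: 251.24 + 6484.5 = 6735.74 s → 1.87 hours.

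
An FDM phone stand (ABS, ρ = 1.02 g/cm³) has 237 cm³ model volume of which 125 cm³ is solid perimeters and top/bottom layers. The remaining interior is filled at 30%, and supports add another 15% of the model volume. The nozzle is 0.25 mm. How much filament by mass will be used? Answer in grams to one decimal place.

198.0 g

Infill region = 237 − 125 = 112 cm³.
Infill volume = 0.30 × 112, so 33.6 cm³.
Support = 0.15 × 237, so 35.55 cm³.
Deposited volume = 125 + 33.6 + 35.55 = 194.15 cm³.
Mass: 194.15 × 1.02 → 198.033 g.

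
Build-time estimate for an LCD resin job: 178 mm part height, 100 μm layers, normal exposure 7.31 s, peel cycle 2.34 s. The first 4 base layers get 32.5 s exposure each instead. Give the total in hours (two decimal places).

Layer count = ceil(178 / 0.1) = 1780.
Base layers = 4 × (32.5 + 2.34), so 139.36 s.
Remaining layers = 1776 × (7.31 + 2.34) = 17138.4 s.
Sum: 139.36 + 17138.4 = 17277.76 s → 4.80 hours.

4.80 hours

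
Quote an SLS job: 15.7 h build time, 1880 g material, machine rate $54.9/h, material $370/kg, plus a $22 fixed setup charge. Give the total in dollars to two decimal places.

Machine cost: 54.9 × 15.7 → $861.93.
Material charge = 370 × 1880/1000, so $695.60.
Adding setup: 861.93 + 695.60 + 22 → $1579.53.

$1579.53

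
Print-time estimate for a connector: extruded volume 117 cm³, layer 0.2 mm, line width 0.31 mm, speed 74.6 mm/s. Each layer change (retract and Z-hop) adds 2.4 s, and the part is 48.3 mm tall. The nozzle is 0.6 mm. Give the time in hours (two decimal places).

7.19 hours

Bead cross-section = 0.2 × 0.31, so 0.062 mm².
Toolpath length = 117 cm³ / 0.062 mm² = 117000 / 0.062 = 1887096.8 mm.
Print-move time = 1887096.8 / 74.6, so 25296.2 s.
Number of layers: 48.3 / 0.2 → 242 (rounded up).
Z-hop total: 242 × 2.4 → 580.8 s.
Total = 25296.2 + 580.8 = 25877 s = 7.19 hours.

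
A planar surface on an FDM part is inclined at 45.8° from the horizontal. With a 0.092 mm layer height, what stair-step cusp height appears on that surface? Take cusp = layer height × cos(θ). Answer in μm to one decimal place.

cos(45.8°) = 0.6972, so cusp = 0.092 × 0.6972 = 0.064142 mm → 64.1 μm.

64.1 μm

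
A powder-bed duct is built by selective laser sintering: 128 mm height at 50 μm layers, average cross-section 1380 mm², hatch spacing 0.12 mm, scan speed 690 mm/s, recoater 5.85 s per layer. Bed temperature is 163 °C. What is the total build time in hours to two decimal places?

Number of layers: 128 / 0.05 → 2560 (rounded up).
Per-layer scan distance = 1380 / 0.12 = 11500 mm.
Scan time per layer = 11500 / 690 = 16.6667 s.
Time per layer = 16.6667 + 5.85 = 22.5167 s.
2560 layers × 22.5167 s/layer = 57642.752 s, i.e. 16.01 hours.

16.01 hours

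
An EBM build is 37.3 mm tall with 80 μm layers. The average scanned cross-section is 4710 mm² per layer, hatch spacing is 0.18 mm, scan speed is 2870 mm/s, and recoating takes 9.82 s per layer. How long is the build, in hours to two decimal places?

Layers = ⌈37.3/0.08⌉ = 467.
Per-layer scan distance = 4710 / 0.18, so 26166.7 mm.
Scan time per layer: 26166.7 / 2870 → 9.1173 s.
Time per layer: 9.1173 + 9.82 → 18.9373 s.
467 layers × 18.9373 s/layer = 8843.7191 s, i.e. 2.46 hours.

2.46 hours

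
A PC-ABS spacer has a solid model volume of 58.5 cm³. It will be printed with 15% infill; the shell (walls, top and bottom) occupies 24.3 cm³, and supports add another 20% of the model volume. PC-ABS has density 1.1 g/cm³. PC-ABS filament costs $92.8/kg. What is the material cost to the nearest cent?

Infill region: 58.5 − 24.3 → 34.2 cm³.
Infill deposited: 0.15 × 34.2 → 5.13 cm³.
Support = 0.20 × 58.5, so 11.7 cm³.
Total printed volume = 24.3 + 5.13 + 11.7, so 41.13 cm³.
Mass = 41.13 × 1.1, so 45.243 g.
Cost = 45.243 g / 1000 × $92.8/kg = $4.20.

$4.20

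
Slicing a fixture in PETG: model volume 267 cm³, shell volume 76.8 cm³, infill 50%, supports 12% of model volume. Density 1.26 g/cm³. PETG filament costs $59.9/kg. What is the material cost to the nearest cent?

Interior volume = 267 − 76.8, so 190.2 cm³.
Infill volume: 0.50 × 190.2 → 95.1 cm³.
Support = 0.12 × 267, so 32.04 cm³.
Deposited volume = 76.8 + 95.1 + 32.04, so 203.94 cm³.
Mass: 203.94 × 1.26 → 256.9644 g.
At $59.9/kg: 256.9644/1000 × 59.9 = $15.39.

$15.39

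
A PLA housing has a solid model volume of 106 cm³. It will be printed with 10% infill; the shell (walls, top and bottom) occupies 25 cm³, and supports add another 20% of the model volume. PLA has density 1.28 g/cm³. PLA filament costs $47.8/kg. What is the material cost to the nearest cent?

$3.32

Volume inside the shell = 106 − 25, so 81 cm³.
Infill volume = 0.10 × 81, so 8.1 cm³.
Support = 0.20 × 106 = 21.2 cm³.
Total extruded = 25 + 8.1 + 21.2, so 54.3 cm³.
Mass: 54.3 × 1.28 → 69.504 g.
Cost = 69.504 g / 1000 × $47.8/kg = $3.32.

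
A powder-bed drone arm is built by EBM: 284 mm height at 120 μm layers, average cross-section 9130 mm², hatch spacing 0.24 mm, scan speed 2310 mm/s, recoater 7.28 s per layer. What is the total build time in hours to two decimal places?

15.61 hours

Layer count = ceil(284 / 0.12) = 2367.
Per-layer scan distance = 9130 / 0.24, so 38041.7 mm.
Beam time per layer = 38041.7 / 2310 = 16.4683 s.
Per-layer time = 16.4683 + 7.28 = 23.7483 s.
2367 layers × 23.7483 s/layer = 56212.2261 s, i.e. 15.61 hours.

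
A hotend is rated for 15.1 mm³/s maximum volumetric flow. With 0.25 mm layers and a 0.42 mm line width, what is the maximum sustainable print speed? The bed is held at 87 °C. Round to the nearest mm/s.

144 mm/s

Extrusion cross-section = 0.25 × 0.42, so 0.105 mm².
Max speed = 15.1 / 0.105 = 143.81 ≈ 144 mm/s.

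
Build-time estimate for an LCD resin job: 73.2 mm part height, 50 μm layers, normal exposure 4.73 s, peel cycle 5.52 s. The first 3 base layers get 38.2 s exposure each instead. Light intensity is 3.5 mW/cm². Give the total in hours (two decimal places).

4.20 hours

Number of layers: 73.2 / 0.05 → 1464 (rounded up).
Bottom layers: 3 × (38.2 + 5.52) → 131.16 s.
Remaining layers = 1461 × (4.73 + 5.52), so 14975.25 s.
Sum: 131.16 + 14975.25 = 15106.41 s → 4.20 hours.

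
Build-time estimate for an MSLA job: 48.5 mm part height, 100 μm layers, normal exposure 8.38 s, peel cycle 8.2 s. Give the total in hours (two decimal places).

2.23 hours

Layer count = ceil(48.5 / 0.1) = 485.
Per-layer time: 8.38 + 8.2 → 16.58 s.
Build time: 485 × 16.58 s = 8041.3 s, i.e. 2.23 hours.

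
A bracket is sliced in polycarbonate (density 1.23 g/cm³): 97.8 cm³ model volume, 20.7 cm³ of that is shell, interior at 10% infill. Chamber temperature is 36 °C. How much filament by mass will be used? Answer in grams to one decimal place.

34.9 g

Infill region = 97.8 − 20.7, so 77.1 cm³.
Infill deposited = 0.10 × 77.1, so 7.71 cm³.
Total extruded: 20.7 + 7.71 → 28.41 cm³.
Mass: 28.41 × 1.23 → 34.9443 g.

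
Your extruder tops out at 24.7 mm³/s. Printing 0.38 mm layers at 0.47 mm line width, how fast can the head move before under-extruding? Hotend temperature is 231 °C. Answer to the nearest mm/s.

138 mm/s

Bead cross-section: 0.38 × 0.47 → 0.1786 mm².
v_max = Q/A = 24.7/0.1786 = 138.30 mm/s → 138 mm/s.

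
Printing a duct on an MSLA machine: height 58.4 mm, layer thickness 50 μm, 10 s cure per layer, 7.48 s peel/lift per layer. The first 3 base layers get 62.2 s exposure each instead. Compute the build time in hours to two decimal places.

Number of layers: 58.4 / 0.05 → 1168 (rounded up).
Base layers: 3 × (62.2 + 7.48) → 209.04 s.
Regular layers: 1165 × (10 + 7.48) → 20364.2 s.
Sum: 209.04 + 20364.2 = 20573.24 s → 5.71 hours.

5.71 hours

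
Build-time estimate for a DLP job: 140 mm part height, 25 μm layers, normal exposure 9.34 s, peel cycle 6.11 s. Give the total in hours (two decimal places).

Layers = ⌈140/0.025⌉ = 5600.
Cycle time = 9.34 + 6.11 = 15.45 s.
Build time: 5600 × 15.45 s = 86520 s, i.e. 24.03 hours.

24.03 hours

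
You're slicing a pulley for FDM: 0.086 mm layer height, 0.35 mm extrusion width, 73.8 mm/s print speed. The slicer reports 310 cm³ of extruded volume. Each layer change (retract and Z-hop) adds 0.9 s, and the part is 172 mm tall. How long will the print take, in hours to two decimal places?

39.26 hours

Extrusion cross-section = 0.086 × 0.35 = 0.0301 mm².
Path length: 310000 mm³ / 0.0301 mm² → 10299003.3 mm.
Time extruding: 10299003.3 / 73.8 → 139552.9 s.
Layers = ⌈172/0.086⌉ = 2000.
Non-print overhead = 2000 × 0.9, so 1800 s.
Altogether 139552.9 + 1800 = 141352.9 s, i.e. 39.26 hours.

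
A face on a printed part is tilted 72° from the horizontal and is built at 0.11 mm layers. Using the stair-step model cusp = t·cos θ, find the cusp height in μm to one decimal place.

h_c = t·cos θ = 0.11 × 0.3090 = 0.03399 mm (34.0 μm).

34.0 μm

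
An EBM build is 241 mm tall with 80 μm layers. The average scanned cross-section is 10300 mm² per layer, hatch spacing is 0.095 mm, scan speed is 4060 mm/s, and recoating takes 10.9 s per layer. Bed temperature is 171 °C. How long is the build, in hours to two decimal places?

Layers = ⌈241/0.08⌉ = 3013.
Per-layer scan distance: 10300 / 0.095 → 108421.1 mm.
Per-layer scan time: 108421.1 / 4060 → 26.7047 s.
Per-layer time = 26.7047 + 10.9, so 37.6047 s.
Total: 3013 × 37.6047 s = 113302.9611 s → 31.47 hours.

31.47 hours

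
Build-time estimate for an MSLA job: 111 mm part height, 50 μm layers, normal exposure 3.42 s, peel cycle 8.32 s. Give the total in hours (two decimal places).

Layer count = ceil(111 / 0.05) = 2220.
Cycle time = 3.42 + 8.32, so 11.74 s.
Total = 2220 × 11.74 = 26062.8 s = 7.24 hours.

7.24 hours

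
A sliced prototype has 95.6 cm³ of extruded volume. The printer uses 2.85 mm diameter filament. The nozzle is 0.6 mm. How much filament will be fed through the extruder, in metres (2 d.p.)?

14.99 m

Cross-section of 2.85 mm filament: π·(2.85/2)² = 6.3794 mm².
Length = 95.6 cm³ / 6.3794 mm² = 95600 / 6.3794 = 14985.74 mm = 14.99 m.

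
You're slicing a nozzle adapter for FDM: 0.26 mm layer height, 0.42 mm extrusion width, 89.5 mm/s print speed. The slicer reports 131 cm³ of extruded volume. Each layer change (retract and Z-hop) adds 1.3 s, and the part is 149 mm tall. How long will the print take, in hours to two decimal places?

Bead cross-section: 0.26 × 0.42 → 0.1092 mm².
Total extruded path = 131000/0.1092 = 1199633.7 mm.
Extrusion time: 1199633.7 / 89.5 → 13403.7 s.
Number of layers: 149 / 0.26 → 574 (rounded up).
Non-print overhead = 574 × 1.3, so 746.2 s.
Altogether 13403.7 + 746.2 = 14149.9 s, i.e. 3.93 hours.

3.93 hours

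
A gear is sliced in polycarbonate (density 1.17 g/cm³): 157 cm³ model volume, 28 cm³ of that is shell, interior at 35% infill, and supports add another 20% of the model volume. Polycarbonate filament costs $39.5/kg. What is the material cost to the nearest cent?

$4.83

Interior volume = 157 − 28, so 129 cm³.
Deposited infill: 0.35 × 129 → 45.15 cm³.
Support = 0.20 × 157, so 31.4 cm³.
Total extruded = 28 + 45.15 + 31.4, so 104.55 cm³.
Mass: 104.55 × 1.17 → 122.3235 g.
At $39.5/kg: 122.3235/1000 × 39.5 = $4.83.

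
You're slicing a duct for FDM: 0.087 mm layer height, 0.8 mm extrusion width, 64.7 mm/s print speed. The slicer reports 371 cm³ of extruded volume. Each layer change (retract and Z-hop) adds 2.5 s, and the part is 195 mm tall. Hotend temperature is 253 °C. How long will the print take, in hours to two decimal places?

24.44 hours

Bead cross-section: 0.087 × 0.8 → 0.0696 mm².
Total extruded path = 371000/0.0696 = 5330459.8 mm.
Print-move time = 5330459.8 / 64.7 = 82387.3 s.
Layers = ⌈195/0.087⌉ = 2242.
Non-print overhead = 2242 × 2.5 = 5605 s.
Total = 82387.3 + 5605 = 87992.3 s = 24.44 hours.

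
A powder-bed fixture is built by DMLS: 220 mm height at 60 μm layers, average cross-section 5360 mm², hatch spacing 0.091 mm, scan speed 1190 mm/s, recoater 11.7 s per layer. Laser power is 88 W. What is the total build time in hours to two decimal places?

Layers = ⌈220/0.06⌉ = 3667.
Scan path per layer = 5360 / 0.091, so 58901.1 mm.
Scan time per layer = 58901.1 / 1190, so 49.4967 s.
Per-layer time: 49.4967 + 11.7 → 61.1967 s.
Build time = 3667 × 61.1967 = 224408.2989 s = 62.34 hours.

62.34 hours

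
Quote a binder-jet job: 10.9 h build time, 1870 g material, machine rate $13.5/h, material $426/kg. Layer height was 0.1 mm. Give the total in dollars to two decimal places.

$943.77

Machine cost = 13.5 × 10.9, so $147.15.
Material charge = 426 × 1870/1000, so $796.62.
Job cost: 147.15 + 796.62 = $943.77.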